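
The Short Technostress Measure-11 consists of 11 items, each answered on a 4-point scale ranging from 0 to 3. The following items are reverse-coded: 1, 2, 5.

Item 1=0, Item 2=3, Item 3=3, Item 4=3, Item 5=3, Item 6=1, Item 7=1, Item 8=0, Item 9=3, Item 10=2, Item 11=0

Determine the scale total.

16

Reversing items 1, 2, & 5 with 3 − raw:
Total = (3−0) + (3−3) + 3 + 3 + (3−3) + 1 + 1 + 0 + 3 + 2 + 0
      = 3 + 0 + 3 + 3 + 0 + 1 + 1 + 0 + 3 + 2 + 0 = 16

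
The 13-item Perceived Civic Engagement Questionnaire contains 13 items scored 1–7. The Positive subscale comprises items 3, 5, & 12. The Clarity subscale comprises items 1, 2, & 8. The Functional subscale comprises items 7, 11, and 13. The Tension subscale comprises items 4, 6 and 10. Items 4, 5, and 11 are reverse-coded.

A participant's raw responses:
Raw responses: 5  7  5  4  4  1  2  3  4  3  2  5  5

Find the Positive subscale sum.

14

Positive items: 3, 5, 12.
Of these, item 5 is reverse-coded; on a 1–7 scale, reversed = 8 − raw.
  item 3: 5
  item 5: 8 − 4 = 4
  item 12: 5
Sum = 5 + 4 + 5 = 14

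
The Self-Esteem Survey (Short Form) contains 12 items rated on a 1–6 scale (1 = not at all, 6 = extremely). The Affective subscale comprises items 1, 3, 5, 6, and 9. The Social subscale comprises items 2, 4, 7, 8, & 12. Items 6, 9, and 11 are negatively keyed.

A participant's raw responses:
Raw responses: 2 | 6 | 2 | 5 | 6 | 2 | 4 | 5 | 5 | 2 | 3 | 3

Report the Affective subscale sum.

17

Affective items: 1, 3, 5, 6, 9.
Of these, items 6 and 9 are negatively keyed; reversed = (1+6) − raw = 7 − raw.
  item 1: 2
  item 3: 2
  item 5: 6
  item 6: 7 − 2 = 5
  item 9: 7 − 5 = 2
Sum = 2 + 2 + 6 + 5 + 2 = 17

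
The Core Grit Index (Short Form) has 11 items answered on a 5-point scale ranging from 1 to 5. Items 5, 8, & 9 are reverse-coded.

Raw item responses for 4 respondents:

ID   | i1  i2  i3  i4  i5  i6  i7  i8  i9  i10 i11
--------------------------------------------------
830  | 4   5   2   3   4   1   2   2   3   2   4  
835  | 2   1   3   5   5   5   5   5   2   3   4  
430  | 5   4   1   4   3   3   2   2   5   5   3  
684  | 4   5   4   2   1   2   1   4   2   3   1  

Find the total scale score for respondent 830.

Respondent 830 raw: 4, 5, 2, 3, 4, 1, 2, 2, 3, 2, 4.
Reverse-coded (on a 1–5 scale, reversed = 6 − raw):
  item 1: 4
  item 2: 5
  item 3: 2
  item 4: 3
  item 5: 6 − 4 = 2
  item 6: 1
  item 7: 2
  item 8: 6 − 2 = 4
  item 9: 6 − 3 = 3
  item 10: 2
  item 11: 4
Sum = 4 + 5 + 2 + 3 + 2 + 1 + 2 + 4 + 3 + 2 + 4 = 32

32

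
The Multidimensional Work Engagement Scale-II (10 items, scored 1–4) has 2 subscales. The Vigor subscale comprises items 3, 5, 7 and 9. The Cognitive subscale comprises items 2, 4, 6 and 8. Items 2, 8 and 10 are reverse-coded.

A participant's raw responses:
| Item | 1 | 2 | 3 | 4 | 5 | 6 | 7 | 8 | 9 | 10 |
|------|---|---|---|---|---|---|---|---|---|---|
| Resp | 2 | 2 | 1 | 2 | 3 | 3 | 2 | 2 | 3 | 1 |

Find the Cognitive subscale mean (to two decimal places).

Cognitive items: 2, 4, 6, 8.
Of these, items 2 and 8 are reverse-coded; reverse-coded value = 5 − response.
  item 2: 5 − 2 = 3
  item 4: 2
  item 6: 3
  item 8: 5 − 2 = 3
Sum = 3 + 2 + 3 + 3 = 11
Mean = 11 / 4 = 2.75

2.75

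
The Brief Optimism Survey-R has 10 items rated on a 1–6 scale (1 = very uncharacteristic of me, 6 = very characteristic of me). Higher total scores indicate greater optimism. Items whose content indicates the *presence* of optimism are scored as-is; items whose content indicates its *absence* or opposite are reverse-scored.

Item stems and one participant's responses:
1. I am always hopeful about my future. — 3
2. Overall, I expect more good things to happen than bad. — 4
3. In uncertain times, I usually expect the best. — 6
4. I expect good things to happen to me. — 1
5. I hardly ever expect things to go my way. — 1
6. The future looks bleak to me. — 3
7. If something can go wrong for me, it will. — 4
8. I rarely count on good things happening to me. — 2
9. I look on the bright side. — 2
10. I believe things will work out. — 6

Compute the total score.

40

Items 5, 6, 7, 8 describe the absence/opposite of optimism → reverse-score.
reversed = (1+6) − raw = 7 − raw.
  item 1: 3
  item 2: 4
  item 3: 6
  item 4: 1
  item 5: 7 − 1 = 6
  item 6: 7 − 3 = 4
  item 7: 7 − 4 = 3
  item 8: 7 − 2 = 5
  item 9: 2
  item 10: 6
Total = 3 + 4 + 6 + 1 + 6 + 4 + 3 + 5 + 2 + 6 = 40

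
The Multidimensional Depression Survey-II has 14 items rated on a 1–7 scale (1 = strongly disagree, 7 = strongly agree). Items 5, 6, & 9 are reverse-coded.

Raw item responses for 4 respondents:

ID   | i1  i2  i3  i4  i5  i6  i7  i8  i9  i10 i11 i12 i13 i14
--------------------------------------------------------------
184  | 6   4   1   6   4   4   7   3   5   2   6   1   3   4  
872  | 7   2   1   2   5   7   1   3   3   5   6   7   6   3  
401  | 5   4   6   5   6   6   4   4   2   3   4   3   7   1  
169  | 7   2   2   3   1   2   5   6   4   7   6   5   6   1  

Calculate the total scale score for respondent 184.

Respondent 184 raw: 6, 4, 1, 6, 4, 4, 7, 3, 5, 2, 6, 1, 3, 4.
Reverse-coded (reversed = (1+7) − raw = 8 − raw):
  item 1: 6
  item 2: 4
  item 3: 1
  item 4: 6
  item 5: 8 − 4 = 4
  item 6: 8 − 4 = 4
  item 7: 7
  item 8: 3
  item 9: 8 − 5 = 3
  item 10: 2
  item 11: 6
  item 12: 1
  item 13: 3
  item 14: 4
Sum = 6 + 4 + 1 + 6 + 4 + 4 + 7 + 3 + 3 + 2 + 6 + 1 + 3 + 4 = 54

54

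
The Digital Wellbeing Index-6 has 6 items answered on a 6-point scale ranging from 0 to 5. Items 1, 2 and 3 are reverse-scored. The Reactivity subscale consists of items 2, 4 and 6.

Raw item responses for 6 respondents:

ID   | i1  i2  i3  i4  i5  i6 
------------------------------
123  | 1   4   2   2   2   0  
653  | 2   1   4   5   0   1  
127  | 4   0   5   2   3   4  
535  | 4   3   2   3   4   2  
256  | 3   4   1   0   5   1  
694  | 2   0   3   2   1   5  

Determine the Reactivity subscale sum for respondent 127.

11

Respondent 127 raw: 4, 0, 5, 2, 3, 4.
Reactivity items: 2, 4, 6.
Reverse-coded (reversed = (0+5) − raw = 5 − raw):
  item 2: 5 − 0 = 5
  item 4: 2
  item 6: 4
Sum = 5 + 2 + 4 = 11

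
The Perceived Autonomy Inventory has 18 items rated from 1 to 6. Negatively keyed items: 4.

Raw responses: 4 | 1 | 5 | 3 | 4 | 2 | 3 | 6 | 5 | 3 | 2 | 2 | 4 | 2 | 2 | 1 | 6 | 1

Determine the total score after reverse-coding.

Raw sum = 56. Negatively keyed items: 4; their raw sum = 3.
Each reversal replaces raw with 7 − raw, changing the total by 7 − 2·raw per item.
Total = 56 + 1·7 − 2·3 = 56 + 7 − 6 = 57

57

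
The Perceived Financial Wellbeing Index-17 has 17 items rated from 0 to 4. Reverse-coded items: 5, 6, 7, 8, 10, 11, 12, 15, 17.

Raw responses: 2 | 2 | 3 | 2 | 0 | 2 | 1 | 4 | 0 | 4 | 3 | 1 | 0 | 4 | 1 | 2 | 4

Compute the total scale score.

Reverse-coded items use 4 − raw:
  item 5: 4 − 0 = 4
  item 6: 4 − 2 = 2
  item 7: 4 − 1 = 3
  item 8: 4 − 4 = 0
  item 10: 4 − 4 = 0
  item 11: 4 − 3 = 1
  item 12: 4 − 1 = 3
  item 15: 4 − 1 = 3
  item 17: 4 − 4 = 0
Scored responses: 2, 2, 3, 2, 4, 2, 3, 0, 0, 0, 1, 3, 0, 4, 3, 2, 0
Total = 2 + 2 + 3 + 2 + 4 + 2 + 3 + 0 + 0 + 0 + 1 + 3 + 0 + 4 + 3 + 2 + 0 = 31

31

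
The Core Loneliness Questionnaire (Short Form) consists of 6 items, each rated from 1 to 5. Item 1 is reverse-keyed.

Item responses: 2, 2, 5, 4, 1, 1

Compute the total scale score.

17

Reverse-keyed items use 6 − raw:
  item 1: 6 − 2 = 4
After reverse-coding: 4, 2, 5, 4, 1, 1
Total = 4 + 2 + 5 + 4 + 1 + 1 = 17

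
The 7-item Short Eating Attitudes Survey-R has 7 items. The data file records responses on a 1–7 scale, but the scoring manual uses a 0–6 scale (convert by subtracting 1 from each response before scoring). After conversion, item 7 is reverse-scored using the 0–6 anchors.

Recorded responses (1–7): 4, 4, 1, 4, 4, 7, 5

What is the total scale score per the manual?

20

Convert to 0–6: 3, 3, 0, 3, 3, 6, 4
Reverse-coded (reverse-coded value = 6 − response):
  item 7: 6 − 4 = 2
Scored: 3, 3, 0, 3, 3, 6, 2
Total = 20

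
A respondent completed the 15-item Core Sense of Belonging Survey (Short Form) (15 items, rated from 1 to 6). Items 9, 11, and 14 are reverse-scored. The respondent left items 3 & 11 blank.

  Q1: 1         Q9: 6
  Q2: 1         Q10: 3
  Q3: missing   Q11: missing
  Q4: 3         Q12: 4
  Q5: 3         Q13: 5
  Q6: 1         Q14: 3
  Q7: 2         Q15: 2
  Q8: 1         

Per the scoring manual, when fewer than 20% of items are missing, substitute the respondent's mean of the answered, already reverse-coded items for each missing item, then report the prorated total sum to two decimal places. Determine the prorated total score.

Reverse-coded (reverse-coded value = 7 − response):
  item 9: 7 − 6 = 1
  item 14: 7 − 3 = 4
Completed scored items (13 of 15): 1, 1, 3, 3, 1, 2, 1, 1, 3, 4, 5, 4, 2; sum = 31.
Person mean = 31 / 13 ≈ 2.3846
Prorated total = (31 / 13) × 15 = 35.77 (to 2 dp)

35.77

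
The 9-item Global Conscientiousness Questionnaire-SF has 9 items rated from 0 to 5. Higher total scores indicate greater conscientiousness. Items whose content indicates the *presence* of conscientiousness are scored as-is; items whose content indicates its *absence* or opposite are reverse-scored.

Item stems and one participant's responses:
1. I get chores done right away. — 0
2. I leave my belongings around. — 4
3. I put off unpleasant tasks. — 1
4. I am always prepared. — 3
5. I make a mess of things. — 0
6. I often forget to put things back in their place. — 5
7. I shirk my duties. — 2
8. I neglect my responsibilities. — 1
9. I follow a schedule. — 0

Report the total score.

20

Items 2, 3, 5, 6, 7, 8 describe the absence/opposite of conscientiousness → reverse-score.
reverse-coded value = 5 − response.
  item 1: 0
  item 2: 5 − 4 = 1
  item 3: 5 − 1 = 4
  item 4: 3
  item 5: 5 − 0 = 5
  item 6: 5 − 5 = 0
  item 7: 5 − 2 = 3
  item 8: 5 − 1 = 4
  item 9: 0
Total = 0 + 1 + 4 + 3 + 5 + 0 + 3 + 4 + 0 = 20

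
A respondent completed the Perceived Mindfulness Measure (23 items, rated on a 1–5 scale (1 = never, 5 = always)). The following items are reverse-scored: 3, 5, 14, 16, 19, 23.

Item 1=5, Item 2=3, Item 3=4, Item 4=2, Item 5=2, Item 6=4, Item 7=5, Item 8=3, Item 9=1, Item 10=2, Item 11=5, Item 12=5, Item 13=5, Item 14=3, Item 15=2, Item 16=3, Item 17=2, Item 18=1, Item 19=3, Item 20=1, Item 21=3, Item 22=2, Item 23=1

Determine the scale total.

Raw sum = 67. Reverse-scored items: 3, 5, 14, 16, 19, 23; their raw sum = 16.
Each reversal replaces raw with 6 − raw, changing the total by 6 − 2·raw per item.
Total = 67 + 6·6 − 2·16 = 67 + 36 − 32 = 71

71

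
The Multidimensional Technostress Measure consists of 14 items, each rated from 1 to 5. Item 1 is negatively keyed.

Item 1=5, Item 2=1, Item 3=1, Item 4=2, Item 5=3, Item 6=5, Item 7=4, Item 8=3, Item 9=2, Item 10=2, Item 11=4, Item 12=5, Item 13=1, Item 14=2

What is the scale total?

36

Raw sum = 40. Negatively keyed items: 1; their raw sum = 5.
Each reversal replaces raw with 6 − raw, changing the total by 6 − 2·raw per item.
Total = 40 + 1·6 − 2·5 = 40 + 6 − 10 = 36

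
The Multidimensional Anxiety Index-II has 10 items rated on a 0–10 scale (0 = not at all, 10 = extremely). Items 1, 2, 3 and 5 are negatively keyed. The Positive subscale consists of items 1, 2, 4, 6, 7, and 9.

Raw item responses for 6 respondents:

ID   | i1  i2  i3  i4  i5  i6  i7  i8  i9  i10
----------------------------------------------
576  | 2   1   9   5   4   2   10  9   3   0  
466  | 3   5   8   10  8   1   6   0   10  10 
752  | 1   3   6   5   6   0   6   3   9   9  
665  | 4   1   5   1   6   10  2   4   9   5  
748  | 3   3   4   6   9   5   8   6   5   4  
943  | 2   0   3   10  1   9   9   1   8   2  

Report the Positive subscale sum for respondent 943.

54

Respondent 943 raw: 2, 0, 3, 10, 1, 9, 9, 1, 8, 2.
Positive items: 1, 2, 4, 6, 7, 9.
Reverse-coded (reverse-coded value = 10 − response):
  item 1: 10 − 2 = 8
  item 2: 10 − 0 = 10
  item 4: 10
  item 6: 9
  item 7: 9
  item 9: 8
Sum = 8 + 10 + 10 + 9 + 9 + 8 = 54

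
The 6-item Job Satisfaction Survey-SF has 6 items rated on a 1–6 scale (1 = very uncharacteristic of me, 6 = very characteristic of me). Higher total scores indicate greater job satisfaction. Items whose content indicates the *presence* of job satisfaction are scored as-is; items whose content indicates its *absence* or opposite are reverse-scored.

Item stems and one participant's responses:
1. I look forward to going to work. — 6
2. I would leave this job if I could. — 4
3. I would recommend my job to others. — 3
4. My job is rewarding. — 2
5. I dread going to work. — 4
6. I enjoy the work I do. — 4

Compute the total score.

21

Items 2, 5 describe the absence/opposite of job satisfaction → reverse-score.
reverse-coded value = 7 − response.
  item 1: 6
  item 2: 7 − 4 = 3
  item 3: 3
  item 4: 2
  item 5: 7 − 4 = 3
  item 6: 4
Total = 6 + 3 + 3 + 2 + 3 + 4 = 21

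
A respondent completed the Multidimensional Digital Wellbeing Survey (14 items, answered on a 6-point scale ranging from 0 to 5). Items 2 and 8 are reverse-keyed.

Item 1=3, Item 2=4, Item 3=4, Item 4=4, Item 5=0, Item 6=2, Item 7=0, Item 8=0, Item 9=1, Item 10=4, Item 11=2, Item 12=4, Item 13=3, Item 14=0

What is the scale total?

33

Reverse-coded items (reverse-coded value = 5 − response):
  item 2: 5 − 4 = 1
  item 8: 5 − 0 = 5
Scored responses: 3, 1, 4, 4, 0, 2, 0, 5, 1, 4, 2, 4, 3, 0
Total = 3 + 1 + 4 + 4 + 0 + 2 + 0 + 5 + 1 + 4 + 2 + 4 + 3 + 0 = 33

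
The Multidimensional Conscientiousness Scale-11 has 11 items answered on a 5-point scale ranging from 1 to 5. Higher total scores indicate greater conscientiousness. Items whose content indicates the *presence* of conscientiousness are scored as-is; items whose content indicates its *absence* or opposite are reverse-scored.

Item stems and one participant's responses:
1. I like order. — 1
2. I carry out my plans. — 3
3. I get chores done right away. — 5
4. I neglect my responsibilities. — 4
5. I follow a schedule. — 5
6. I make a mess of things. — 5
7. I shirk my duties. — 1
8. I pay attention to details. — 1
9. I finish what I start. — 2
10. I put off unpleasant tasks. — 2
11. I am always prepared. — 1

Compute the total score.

Items 4, 6, 7, 10 describe the absence/opposite of conscientiousness → reverse-score.
reversed = (1+5) − raw = 6 − raw.
  item 1: 1
  item 2: 3
  item 3: 5
  item 4: 6 − 4 = 2
  item 5: 5
  item 6: 6 − 5 = 1
  item 7: 6 − 1 = 5
  item 8: 1
  item 9: 2
  item 10: 6 − 2 = 4
  item 11: 1
Total = 1 + 3 + 5 + 2 + 5 + 1 + 5 + 1 + 2 + 4 + 1 = 30

30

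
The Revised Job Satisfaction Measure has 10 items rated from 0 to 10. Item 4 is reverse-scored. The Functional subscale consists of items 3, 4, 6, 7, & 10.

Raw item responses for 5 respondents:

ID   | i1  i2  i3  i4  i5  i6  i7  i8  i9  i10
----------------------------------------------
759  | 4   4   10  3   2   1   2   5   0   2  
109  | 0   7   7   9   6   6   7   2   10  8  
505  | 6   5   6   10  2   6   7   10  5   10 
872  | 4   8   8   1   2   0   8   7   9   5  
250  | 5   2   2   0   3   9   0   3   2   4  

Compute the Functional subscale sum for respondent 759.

22

Respondent 759 raw: 4, 4, 10, 3, 2, 1, 2, 5, 0, 2.
Functional items: 3, 4, 6, 7, 10.
Reverse-coded (reverse-coded value = 10 − response):
  item 3: 10
  item 4: 10 − 3 = 7
  item 6: 1
  item 7: 2
  item 10: 2
Sum = 10 + 7 + 1 + 2 + 2 = 22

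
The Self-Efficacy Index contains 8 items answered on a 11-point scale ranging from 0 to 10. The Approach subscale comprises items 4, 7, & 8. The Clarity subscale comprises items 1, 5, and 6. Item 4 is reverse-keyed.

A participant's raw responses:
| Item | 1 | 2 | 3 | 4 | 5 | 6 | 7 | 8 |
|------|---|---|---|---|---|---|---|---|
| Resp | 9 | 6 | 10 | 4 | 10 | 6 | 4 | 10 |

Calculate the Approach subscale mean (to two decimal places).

6.67

Approach items: 4, 7, 8.
Of these, item 4 is reverse-keyed; on a 0–10 scale, reversed = 10 − raw.
  item 4: 10 − 4 = 6
  item 7: 4
  item 8: 10
Sum = 6 + 4 + 10 = 20
Mean = 20 / 3 = 6.67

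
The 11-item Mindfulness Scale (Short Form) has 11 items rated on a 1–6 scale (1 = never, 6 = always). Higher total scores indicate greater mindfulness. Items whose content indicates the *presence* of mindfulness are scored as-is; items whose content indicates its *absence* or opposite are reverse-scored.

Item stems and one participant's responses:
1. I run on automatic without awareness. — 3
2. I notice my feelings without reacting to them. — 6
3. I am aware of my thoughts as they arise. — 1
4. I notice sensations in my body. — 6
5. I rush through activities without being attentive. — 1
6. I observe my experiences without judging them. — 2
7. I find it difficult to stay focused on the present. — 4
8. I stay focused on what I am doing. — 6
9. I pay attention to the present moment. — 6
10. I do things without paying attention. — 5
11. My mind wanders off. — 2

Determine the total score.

47

Items 1, 5, 7, 10, 11 describe the absence/opposite of mindfulness → reverse-score.
reversed = (1+6) − raw = 7 − raw.
  item 1: 7 − 3 = 4
  item 2: 6
  item 3: 1
  item 4: 6
  item 5: 7 − 1 = 6
  item 6: 2
  item 7: 7 − 4 = 3
  item 8: 6
  item 9: 6
  item 10: 7 − 5 = 2
  item 11: 7 − 2 = 5
Total = 4 + 6 + 1 + 6 + 6 + 2 + 3 + 6 + 6 + 2 + 5 = 47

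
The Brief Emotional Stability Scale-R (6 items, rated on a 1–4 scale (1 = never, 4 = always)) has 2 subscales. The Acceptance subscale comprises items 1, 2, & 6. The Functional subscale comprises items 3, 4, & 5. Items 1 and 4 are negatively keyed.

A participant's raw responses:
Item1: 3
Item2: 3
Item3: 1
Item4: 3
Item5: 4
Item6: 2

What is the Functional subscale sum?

Functional items: 3, 4, 5.
Of these, item 4 is negatively keyed; reverse-coded value = 5 − response.
  item 3: 1
  item 4: 5 − 3 = 2
  item 5: 4
Sum = 1 + 2 + 4 = 7

7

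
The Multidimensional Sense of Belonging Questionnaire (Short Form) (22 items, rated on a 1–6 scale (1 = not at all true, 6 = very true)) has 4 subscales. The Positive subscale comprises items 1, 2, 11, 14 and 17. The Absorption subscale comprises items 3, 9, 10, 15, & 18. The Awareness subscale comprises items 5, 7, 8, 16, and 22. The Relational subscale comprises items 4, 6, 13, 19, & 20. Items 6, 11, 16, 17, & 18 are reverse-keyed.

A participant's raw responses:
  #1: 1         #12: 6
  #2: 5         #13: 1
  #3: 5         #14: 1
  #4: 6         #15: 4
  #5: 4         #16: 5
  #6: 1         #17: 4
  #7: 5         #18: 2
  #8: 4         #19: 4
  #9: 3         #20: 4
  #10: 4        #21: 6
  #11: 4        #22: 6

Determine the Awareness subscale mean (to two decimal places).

Awareness items: 5, 7, 8, 16, 22.
Of these, item 16 is reverse-keyed; reverse-coded value = 7 − response.
  item 5: 4
  item 7: 5
  item 8: 4
  item 16: 7 − 5 = 2
  item 22: 6
Sum = 4 + 5 + 4 + 2 + 6 = 21
Mean = 21 / 5 = 4.20

4.20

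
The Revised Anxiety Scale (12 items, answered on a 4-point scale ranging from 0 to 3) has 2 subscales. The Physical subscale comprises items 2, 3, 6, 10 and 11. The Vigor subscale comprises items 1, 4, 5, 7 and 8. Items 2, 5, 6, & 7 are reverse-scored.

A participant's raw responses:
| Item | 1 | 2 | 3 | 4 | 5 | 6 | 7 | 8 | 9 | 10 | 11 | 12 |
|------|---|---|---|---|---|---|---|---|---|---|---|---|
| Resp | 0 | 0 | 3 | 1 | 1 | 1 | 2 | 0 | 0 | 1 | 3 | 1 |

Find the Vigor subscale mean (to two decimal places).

0.80

Vigor items: 1, 4, 5, 7, 8.
Of these, items 5 and 7 are reverse-scored; reversed = (0+3) − raw = 3 − raw.
  item 1: 0
  item 4: 1
  item 5: 3 − 1 = 2
  item 7: 3 − 2 = 1
  item 8: 0
Sum = 0 + 1 + 2 + 1 + 0 = 4
Mean = 4 / 5 = 0.80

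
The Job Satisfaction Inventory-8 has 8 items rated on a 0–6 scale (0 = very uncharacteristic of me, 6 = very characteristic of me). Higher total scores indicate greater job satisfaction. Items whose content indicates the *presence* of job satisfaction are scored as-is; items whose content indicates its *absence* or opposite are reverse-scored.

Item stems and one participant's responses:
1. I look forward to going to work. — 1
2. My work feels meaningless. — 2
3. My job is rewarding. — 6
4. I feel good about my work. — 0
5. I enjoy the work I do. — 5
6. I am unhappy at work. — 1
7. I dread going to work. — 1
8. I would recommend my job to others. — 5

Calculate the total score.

31

Items 2, 6, 7 describe the absence/opposite of job satisfaction → reverse-score.
reversed = (0+6) − raw = 6 − raw.
  item 1: 1
  item 2: 6 − 2 = 4
  item 3: 6
  item 4: 0
  item 5: 5
  item 6: 6 − 1 = 5
  item 7: 6 − 1 = 5
  item 8: 5
Total = 1 + 4 + 6 + 0 + 5 + 5 + 5 + 5 = 31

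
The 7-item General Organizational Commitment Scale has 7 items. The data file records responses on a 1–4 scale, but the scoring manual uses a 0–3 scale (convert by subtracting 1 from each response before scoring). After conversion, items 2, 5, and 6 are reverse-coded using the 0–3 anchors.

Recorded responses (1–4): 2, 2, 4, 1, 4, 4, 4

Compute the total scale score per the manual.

9

Convert to 0–3: 1, 1, 3, 0, 3, 3, 3
Reverse-coded (reversed = (0+3) − raw = 3 − raw):
  item 2: 3 − 1 = 2
  item 5: 3 − 3 = 0
  item 6: 3 − 3 = 0
Scored: 1, 2, 3, 0, 0, 0, 3
Total = 9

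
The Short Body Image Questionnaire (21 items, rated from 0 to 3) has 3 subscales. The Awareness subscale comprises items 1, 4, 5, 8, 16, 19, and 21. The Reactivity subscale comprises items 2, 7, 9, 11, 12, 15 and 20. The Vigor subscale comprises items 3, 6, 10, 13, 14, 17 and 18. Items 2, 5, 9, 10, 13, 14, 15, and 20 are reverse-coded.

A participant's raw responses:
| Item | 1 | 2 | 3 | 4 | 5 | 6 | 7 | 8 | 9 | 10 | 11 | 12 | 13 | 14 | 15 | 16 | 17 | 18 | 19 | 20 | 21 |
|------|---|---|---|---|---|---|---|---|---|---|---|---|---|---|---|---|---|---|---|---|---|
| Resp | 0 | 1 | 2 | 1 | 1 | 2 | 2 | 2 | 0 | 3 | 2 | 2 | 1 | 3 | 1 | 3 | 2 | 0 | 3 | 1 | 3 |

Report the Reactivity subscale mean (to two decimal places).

2.14

Reactivity items: 2, 7, 9, 11, 12, 15, 20.
Of these, items 2, 9, 15 and 20 are reverse-coded; reversed = (0+3) − raw = 3 − raw.
  item 2: 3 − 1 = 2
  item 7: 2
  item 9: 3 − 0 = 3
  item 11: 2
  item 12: 2
  item 15: 3 − 1 = 2
  item 20: 3 − 1 = 2
Sum = 2 + 2 + 3 + 2 + 2 + 2 + 2 = 15
Mean = 15 / 7 = 2.14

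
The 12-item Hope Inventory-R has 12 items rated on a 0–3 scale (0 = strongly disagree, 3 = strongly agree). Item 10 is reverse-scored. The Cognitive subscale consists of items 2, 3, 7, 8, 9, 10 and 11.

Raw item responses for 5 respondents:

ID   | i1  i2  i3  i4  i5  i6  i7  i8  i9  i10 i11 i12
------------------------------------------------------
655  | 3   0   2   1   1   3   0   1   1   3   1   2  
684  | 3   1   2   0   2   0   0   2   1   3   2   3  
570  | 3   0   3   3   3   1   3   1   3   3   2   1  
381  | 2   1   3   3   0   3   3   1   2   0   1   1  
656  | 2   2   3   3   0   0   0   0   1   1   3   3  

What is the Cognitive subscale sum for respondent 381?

Respondent 381 raw: 2, 1, 3, 3, 0, 3, 3, 1, 2, 0, 1, 1.
Cognitive items: 2, 3, 7, 8, 9, 10, 11.
Reverse-coded (on a 0–3 scale, reversed = 3 − raw):
  item 2: 1
  item 3: 3
  item 7: 3
  item 8: 1
  item 9: 2
  item 10: 3 − 0 = 3
  item 11: 1
Sum = 1 + 3 + 3 + 1 + 2 + 3 + 1 = 14

14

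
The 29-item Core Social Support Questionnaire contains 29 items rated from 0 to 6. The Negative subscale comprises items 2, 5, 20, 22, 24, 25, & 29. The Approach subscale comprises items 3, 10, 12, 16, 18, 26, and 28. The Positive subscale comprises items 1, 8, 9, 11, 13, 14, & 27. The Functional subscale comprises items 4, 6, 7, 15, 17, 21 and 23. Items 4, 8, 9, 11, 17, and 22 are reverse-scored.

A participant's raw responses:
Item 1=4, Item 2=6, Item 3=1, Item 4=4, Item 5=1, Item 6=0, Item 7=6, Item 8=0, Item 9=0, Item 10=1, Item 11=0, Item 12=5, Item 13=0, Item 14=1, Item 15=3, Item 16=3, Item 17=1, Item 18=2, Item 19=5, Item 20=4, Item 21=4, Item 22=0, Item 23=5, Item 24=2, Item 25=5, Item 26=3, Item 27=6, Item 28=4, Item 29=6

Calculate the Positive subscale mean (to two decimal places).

4.14

Positive items: 1, 8, 9, 11, 13, 14, 27.
Of these, items 8, 9, & 11 are reverse-scored; reversed = (0+6) − raw = 6 − raw.
  item 1: 4
  item 8: 6 − 0 = 6
  item 9: 6 − 0 = 6
  item 11: 6 − 0 = 6
  item 13: 0
  item 14: 1
  item 27: 6
Sum = 4 + 6 + 6 + 6 + 0 + 1 + 6 = 29
Mean = 29 / 7 = 4.14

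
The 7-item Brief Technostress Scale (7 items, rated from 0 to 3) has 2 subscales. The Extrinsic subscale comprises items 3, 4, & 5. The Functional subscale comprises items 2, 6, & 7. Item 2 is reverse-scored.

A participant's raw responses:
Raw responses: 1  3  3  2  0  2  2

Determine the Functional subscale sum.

4

Functional items: 2, 6, 7.
Of these, item 2 is reverse-scored; reverse-coded value = 3 − response.
  item 2: 3 − 3 = 0
  item 6: 2
  item 7: 2
Sum = 0 + 2 + 2 = 4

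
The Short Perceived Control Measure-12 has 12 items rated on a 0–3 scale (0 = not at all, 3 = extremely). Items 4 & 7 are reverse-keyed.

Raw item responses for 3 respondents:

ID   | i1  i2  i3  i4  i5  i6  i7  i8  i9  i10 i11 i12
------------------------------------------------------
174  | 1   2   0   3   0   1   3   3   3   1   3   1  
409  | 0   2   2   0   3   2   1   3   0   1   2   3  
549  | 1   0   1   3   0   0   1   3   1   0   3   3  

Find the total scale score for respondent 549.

14

Respondent 549 raw: 1, 0, 1, 3, 0, 0, 1, 3, 1, 0, 3, 3.
Reverse-coded (reversed = (0+3) − raw = 3 − raw):
  item 1: 1
  item 2: 0
  item 3: 1
  item 4: 3 − 3 = 0
  item 5: 0
  item 6: 0
  item 7: 3 − 1 = 2
  item 8: 3
  item 9: 1
  item 10: 0
  item 11: 3
  item 12: 3
Sum = 1 + 0 + 1 + 0 + 0 + 0 + 2 + 3 + 1 + 0 + 3 + 3 = 14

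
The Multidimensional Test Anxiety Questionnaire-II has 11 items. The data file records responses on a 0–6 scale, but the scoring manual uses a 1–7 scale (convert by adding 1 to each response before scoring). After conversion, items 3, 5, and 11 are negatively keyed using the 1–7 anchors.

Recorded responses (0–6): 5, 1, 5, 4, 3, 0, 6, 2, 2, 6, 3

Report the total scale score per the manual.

44

Convert to 1–7: 6, 2, 6, 5, 4, 1, 7, 3, 3, 7, 4
Reverse-coded (reverse-coded value = 8 − response):
  item 3: 8 − 6 = 2
  item 5: 8 − 4 = 4
  item 11: 8 − 4 = 4
Scored: 6, 2, 2, 5, 4, 1, 7, 3, 3, 7, 4
Total = 44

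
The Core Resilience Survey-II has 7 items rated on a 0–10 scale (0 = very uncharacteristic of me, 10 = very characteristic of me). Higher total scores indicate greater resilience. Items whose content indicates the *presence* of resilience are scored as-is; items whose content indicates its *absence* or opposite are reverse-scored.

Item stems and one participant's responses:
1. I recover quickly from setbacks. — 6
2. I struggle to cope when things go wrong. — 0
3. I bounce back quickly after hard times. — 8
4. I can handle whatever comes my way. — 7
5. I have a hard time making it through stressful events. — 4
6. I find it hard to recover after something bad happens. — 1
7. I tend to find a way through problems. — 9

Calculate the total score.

55

Items 2, 5, 6 describe the absence/opposite of resilience → reverse-score.
reverse-coded value = 10 − response.
  item 1: 6
  item 2: 10 − 0 = 10
  item 3: 8
  item 4: 7
  item 5: 10 − 4 = 6
  item 6: 10 − 1 = 9
  item 7: 9
Total = 6 + 10 + 8 + 7 + 6 + 9 + 9 = 55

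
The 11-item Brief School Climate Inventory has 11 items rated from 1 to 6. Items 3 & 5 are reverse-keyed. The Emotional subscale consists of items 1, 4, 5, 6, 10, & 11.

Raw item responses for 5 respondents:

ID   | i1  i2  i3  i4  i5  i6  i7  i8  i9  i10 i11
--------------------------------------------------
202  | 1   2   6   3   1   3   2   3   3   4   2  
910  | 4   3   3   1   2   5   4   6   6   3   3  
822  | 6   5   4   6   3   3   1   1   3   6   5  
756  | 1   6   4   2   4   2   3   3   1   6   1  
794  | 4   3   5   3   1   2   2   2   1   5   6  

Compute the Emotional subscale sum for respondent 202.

Respondent 202 raw: 1, 2, 6, 3, 1, 3, 2, 3, 3, 4, 2.
Emotional items: 1, 4, 5, 6, 10, 11.
Reverse-coded (on a 1–6 scale, reversed = 7 − raw):
  item 1: 1
  item 4: 3
  item 5: 7 − 1 = 6
  item 6: 3
  item 10: 4
  item 11: 2
Sum = 1 + 3 + 6 + 3 + 4 + 2 = 19

19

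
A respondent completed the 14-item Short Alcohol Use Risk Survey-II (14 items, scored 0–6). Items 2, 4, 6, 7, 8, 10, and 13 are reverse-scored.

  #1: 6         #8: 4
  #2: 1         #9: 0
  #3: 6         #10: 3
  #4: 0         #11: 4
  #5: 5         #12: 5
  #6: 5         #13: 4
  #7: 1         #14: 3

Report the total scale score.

Reversing items 2, 4, 6, 7, 8, 10, and 13 with 6 − raw:
Total = 6 + (6−1) + 6 + (6−0) + 5 + (6−5) + (6−1) + (6−4) + 0 + (6−3) + 4 + 5 + (6−4) + 3
      = 6 + 5 + 6 + 6 + 5 + 1 + 5 + 2 + 0 + 3 + 4 + 5 + 2 + 3 = 53

53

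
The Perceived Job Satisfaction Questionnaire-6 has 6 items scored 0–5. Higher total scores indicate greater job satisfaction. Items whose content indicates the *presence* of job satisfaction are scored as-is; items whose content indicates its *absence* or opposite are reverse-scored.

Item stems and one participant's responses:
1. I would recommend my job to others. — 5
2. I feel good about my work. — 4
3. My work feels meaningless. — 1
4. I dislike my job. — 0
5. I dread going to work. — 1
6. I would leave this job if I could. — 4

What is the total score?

Items 3, 4, 5, 6 describe the absence/opposite of job satisfaction → reverse-score.
reverse-coded value = 5 − response.
  item 1: 5
  item 2: 4
  item 3: 5 − 1 = 4
  item 4: 5 − 0 = 5
  item 5: 5 − 1 = 4
  item 6: 5 − 4 = 1
Total = 5 + 4 + 4 + 5 + 4 + 1 = 23

23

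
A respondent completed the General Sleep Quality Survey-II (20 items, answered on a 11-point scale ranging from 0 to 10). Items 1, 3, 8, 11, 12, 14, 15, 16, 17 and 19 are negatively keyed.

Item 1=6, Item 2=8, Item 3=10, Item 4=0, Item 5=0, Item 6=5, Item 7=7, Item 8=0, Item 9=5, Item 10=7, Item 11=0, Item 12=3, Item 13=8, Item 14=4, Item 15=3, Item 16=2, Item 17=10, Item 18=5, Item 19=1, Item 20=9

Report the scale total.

Raw sum = 93. Negatively keyed items: 1, 3, 8, 11, 12, 14, 15, 16, 17, 19; their raw sum = 39.
Each reversal replaces raw with 10 − raw, changing the total by 10 − 2·raw per item.
Total = 93 + 10·10 − 2·39 = 93 + 100 − 78 = 115

115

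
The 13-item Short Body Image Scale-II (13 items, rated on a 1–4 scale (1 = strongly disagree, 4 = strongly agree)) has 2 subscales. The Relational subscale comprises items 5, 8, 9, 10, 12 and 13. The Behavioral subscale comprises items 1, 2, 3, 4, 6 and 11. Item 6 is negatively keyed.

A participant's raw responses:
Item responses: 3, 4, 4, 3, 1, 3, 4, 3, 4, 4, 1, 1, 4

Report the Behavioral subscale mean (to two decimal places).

Behavioral items: 1, 2, 3, 4, 6, 11.
Of these, item 6 is negatively keyed; on a 1–4 scale, reversed = 5 − raw.
  item 1: 3
  item 2: 4
  item 3: 4
  item 4: 3
  item 6: 5 − 3 = 2
  item 11: 1
Sum = 3 + 4 + 4 + 3 + 2 + 1 = 17
Mean = 17 / 6 = 2.83

2.83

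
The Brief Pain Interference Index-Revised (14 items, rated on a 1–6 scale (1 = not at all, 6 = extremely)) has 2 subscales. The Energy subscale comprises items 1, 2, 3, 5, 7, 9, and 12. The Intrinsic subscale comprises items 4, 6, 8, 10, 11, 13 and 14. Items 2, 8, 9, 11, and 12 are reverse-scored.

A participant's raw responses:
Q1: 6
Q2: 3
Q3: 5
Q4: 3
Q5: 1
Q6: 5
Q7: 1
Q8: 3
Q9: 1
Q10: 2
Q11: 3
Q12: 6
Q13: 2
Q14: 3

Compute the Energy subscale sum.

24

Energy items: 1, 2, 3, 5, 7, 9, 12.
Of these, items 2, 9, and 12 are reverse-scored; reversed = (1+6) − raw = 7 − raw.
  item 1: 6
  item 2: 7 − 3 = 4
  item 3: 5
  item 5: 1
  item 7: 1
  item 9: 7 − 1 = 6
  item 12: 7 − 6 = 1
Sum = 6 + 4 + 5 + 1 + 1 + 6 + 1 = 24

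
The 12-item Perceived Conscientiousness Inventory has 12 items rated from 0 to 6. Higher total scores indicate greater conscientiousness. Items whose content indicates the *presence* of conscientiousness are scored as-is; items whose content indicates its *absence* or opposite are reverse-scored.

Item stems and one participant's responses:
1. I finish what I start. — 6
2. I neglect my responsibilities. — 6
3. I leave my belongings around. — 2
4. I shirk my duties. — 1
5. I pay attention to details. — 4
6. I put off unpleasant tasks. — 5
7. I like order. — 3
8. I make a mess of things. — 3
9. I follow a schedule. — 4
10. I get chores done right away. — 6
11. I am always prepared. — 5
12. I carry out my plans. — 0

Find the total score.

Items 2, 3, 4, 6, 8 describe the absence/opposite of conscientiousness → reverse-score.
reverse-coded value = 6 − response.
  item 1: 6
  item 2: 6 − 6 = 0
  item 3: 6 − 2 = 4
  item 4: 6 − 1 = 5
  item 5: 4
  item 6: 6 − 5 = 1
  item 7: 3
  item 8: 6 − 3 = 3
  item 9: 4
  item 10: 6
  item 11: 5
  item 12: 0
Total = 6 + 0 + 4 + 5 + 4 + 1 + 3 + 3 + 4 + 6 + 5 + 0 = 41

41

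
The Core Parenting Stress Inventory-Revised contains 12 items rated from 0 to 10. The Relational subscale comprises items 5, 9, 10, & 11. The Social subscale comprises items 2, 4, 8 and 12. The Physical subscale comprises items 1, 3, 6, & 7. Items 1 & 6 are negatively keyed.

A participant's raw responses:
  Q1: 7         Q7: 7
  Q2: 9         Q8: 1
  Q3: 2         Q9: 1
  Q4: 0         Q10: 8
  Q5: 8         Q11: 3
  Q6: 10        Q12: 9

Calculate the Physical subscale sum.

Physical items: 1, 3, 6, 7.
Of these, items 1 & 6 are negatively keyed; on a 0–10 scale, reversed = 10 − raw.
  item 1: 10 − 7 = 3
  item 3: 2
  item 6: 10 − 10 = 0
  item 7: 7
Sum = 3 + 2 + 0 + 7 = 12

12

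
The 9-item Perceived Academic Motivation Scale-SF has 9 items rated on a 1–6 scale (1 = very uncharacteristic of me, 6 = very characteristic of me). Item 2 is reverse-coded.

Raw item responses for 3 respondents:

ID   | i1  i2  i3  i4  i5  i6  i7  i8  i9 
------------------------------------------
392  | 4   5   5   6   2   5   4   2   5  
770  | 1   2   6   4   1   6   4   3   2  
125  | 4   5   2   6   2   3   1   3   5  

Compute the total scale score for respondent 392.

Respondent 392 raw: 4, 5, 5, 6, 2, 5, 4, 2, 5.
Reverse-coded (reversed = (1+6) − raw = 7 − raw):
  item 1: 4
  item 2: 7 − 5 = 2
  item 3: 5
  item 4: 6
  item 5: 2
  item 6: 5
  item 7: 4
  item 8: 2
  item 9: 5
Sum = 4 + 2 + 5 + 6 + 2 + 5 + 4 + 2 + 5 = 35

35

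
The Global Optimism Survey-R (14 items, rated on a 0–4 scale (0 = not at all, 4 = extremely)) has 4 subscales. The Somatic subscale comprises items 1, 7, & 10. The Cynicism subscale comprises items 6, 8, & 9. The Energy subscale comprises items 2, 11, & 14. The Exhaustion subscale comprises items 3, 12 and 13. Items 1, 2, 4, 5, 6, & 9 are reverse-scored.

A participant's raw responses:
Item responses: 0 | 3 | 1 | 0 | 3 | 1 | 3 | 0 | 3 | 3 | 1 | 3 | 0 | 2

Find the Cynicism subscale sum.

4

Cynicism items: 6, 8, 9.
Of these, items 6 & 9 are reverse-scored; reversed = (0+4) − raw = 4 − raw.
  item 6: 4 − 1 = 3
  item 8: 0
  item 9: 4 − 3 = 1
Sum = 3 + 0 + 1 = 4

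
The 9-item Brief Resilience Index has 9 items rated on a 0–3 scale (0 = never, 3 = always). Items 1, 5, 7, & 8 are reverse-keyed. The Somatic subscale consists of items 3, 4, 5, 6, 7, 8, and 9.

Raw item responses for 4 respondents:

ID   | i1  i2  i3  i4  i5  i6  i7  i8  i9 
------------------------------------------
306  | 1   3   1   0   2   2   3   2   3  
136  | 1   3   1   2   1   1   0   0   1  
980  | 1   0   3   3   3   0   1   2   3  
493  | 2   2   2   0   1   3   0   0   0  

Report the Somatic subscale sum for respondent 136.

13

Respondent 136 raw: 1, 3, 1, 2, 1, 1, 0, 0, 1.
Somatic items: 3, 4, 5, 6, 7, 8, 9.
Reverse-coded (on a 0–3 scale, reversed = 3 − raw):
  item 3: 1
  item 4: 2
  item 5: 3 − 1 = 2
  item 6: 1
  item 7: 3 − 0 = 3
  item 8: 3 − 0 = 3
  item 9: 1
Sum = 1 + 2 + 2 + 1 + 3 + 3 + 1 = 13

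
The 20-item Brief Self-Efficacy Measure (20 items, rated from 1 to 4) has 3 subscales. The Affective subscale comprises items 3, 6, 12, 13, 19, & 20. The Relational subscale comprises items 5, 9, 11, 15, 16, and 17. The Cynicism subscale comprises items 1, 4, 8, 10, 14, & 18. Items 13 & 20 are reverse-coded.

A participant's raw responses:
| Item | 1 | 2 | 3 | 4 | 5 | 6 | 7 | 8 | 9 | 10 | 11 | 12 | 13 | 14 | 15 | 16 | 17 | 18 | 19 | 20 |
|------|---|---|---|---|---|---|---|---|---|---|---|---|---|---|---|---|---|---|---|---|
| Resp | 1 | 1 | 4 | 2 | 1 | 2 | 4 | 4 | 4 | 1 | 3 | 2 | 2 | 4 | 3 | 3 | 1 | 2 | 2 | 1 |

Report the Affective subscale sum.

Affective items: 3, 6, 12, 13, 19, 20.
Of these, items 13 and 20 are reverse-coded; reverse-coded value = 5 − response.
  item 3: 4
  item 6: 2
  item 12: 2
  item 13: 5 − 2 = 3
  item 19: 2
  item 20: 5 − 1 = 4
Sum = 4 + 2 + 2 + 3 + 2 + 4 = 17

17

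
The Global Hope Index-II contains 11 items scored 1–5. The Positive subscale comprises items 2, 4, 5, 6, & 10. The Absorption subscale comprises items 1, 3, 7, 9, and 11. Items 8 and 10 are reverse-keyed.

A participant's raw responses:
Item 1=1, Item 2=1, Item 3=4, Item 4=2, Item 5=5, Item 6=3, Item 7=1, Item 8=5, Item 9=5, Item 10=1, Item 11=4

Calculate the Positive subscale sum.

Positive items: 2, 4, 5, 6, 10.
Of these, item 10 is reverse-keyed; reversed = (1+5) − raw = 6 − raw.
  item 2: 1
  item 4: 2
  item 5: 5
  item 6: 3
  item 10: 6 − 1 = 5
Sum = 1 + 2 + 5 + 3 + 5 = 16

16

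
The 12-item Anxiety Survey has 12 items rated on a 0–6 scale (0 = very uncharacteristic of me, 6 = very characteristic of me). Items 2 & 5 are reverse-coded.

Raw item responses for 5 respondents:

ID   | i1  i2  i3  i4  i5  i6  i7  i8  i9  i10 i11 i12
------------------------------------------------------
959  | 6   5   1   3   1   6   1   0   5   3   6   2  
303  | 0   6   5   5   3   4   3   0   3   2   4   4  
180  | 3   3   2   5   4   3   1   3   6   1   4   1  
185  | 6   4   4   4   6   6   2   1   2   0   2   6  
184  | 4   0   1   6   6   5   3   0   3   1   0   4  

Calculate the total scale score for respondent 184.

Respondent 184 raw: 4, 0, 1, 6, 6, 5, 3, 0, 3, 1, 0, 4.
Reverse-coded (on a 0–6 scale, reversed = 6 − raw):
  item 1: 4
  item 2: 6 − 0 = 6
  item 3: 1
  item 4: 6
  item 5: 6 − 6 = 0
  item 6: 5
  item 7: 3
  item 8: 0
  item 9: 3
  item 10: 1
  item 11: 0
  item 12: 4
Sum = 4 + 6 + 1 + 6 + 0 + 5 + 3 + 0 + 3 + 1 + 0 + 4 = 33

33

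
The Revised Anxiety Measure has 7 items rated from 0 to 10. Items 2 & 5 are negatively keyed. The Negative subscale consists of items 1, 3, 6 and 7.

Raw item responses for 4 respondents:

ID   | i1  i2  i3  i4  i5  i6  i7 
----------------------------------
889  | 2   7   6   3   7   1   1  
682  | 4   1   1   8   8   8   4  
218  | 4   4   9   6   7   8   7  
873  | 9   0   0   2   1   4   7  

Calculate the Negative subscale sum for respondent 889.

Respondent 889 raw: 2, 7, 6, 3, 7, 1, 1.
Negative items: 1, 3, 6, 7.
Reverse-coded (on a 0–10 scale, reversed = 10 − raw):
  item 1: 2
  item 3: 6
  item 6: 1
  item 7: 1
Sum = 2 + 6 + 1 + 1 = 10

10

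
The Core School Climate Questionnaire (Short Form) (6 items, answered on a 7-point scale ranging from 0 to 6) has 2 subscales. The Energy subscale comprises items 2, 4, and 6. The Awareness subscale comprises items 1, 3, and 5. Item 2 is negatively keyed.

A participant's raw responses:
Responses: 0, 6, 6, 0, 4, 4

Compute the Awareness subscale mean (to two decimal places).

3.33

Awareness items: 1, 3, 5.
  item 1: 0
  item 3: 6
  item 5: 4
Sum = 0 + 6 + 4 = 10
Mean = 10 / 3 = 3.33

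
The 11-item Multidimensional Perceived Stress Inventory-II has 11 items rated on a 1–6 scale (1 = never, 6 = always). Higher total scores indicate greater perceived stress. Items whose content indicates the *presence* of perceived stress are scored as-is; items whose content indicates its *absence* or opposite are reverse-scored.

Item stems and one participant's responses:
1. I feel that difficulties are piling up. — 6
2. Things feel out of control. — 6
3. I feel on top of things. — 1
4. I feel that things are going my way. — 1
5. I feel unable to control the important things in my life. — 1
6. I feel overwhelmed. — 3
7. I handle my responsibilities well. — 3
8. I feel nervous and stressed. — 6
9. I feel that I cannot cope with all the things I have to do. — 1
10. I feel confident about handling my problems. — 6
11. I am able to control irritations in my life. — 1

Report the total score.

46

Items 3, 4, 7, 10, 11 describe the absence/opposite of perceived stress → reverse-score.
on a 1–6 scale, reversed = 7 − raw.
  item 1: 6
  item 2: 6
  item 3: 7 − 1 = 6
  item 4: 7 − 1 = 6
  item 5: 1
  item 6: 3
  item 7: 7 − 3 = 4
  item 8: 6
  item 9: 1
  item 10: 7 − 6 = 1
  item 11: 7 − 1 = 6
Total = 6 + 6 + 6 + 6 + 1 + 3 + 4 + 6 + 1 + 1 + 6 = 46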